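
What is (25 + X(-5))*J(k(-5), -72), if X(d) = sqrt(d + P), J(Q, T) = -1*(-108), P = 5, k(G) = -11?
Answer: 2700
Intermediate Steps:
J(Q, T) = 108
X(d) = sqrt(5 + d) (X(d) = sqrt(d + 5) = sqrt(5 + d))
(25 + X(-5))*J(k(-5), -72) = (25 + sqrt(5 - 5))*108 = (25 + sqrt(0))*108 = (25 + 0)*108 = 25*108 = 2700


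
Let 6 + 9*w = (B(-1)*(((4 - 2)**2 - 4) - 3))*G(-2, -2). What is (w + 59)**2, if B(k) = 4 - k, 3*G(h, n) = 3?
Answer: 28900/9 ≈ 3211.1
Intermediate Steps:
G(h, n) = 1 (G(h, n) = (1/3)*3 = 1)
w = -7/3 (w = -2/3 + (((4 - 1*(-1))*(((4 - 2)**2 - 4) - 3))*1)/9 = -2/3 + (((4 + 1)*((2**2 - 4) - 3))*1)/9 = -2/3 + ((5*((4 - 4) - 3))*1)/9 = -2/3 + ((5*(0 - 3))*1)/9 = -2/3 + ((5*(-3))*1)/9 = -2/3 + (-15*1)/9 = -2/3 + (1/9)*(-15) = -2/3 - 5/3 = -7/3 ≈ -2.3333)
(w + 59)**2 = (-7/3 + 59)**2 = (170/3)**2 = 28900/9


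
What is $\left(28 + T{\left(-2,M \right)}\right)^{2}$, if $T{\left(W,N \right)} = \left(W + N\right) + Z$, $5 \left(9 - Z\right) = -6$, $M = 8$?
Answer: $\frac{48841}{25} \approx 1953.6$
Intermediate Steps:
$Z = \frac{51}{5}$ ($Z = 9 - - \frac{6}{5} = 9 + \frac{6}{5} = \frac{51}{5} \approx 10.2$)
$T{\left(W,N \right)} = \frac{51}{5} + N + W$ ($T{\left(W,N \right)} = \left(W + N\right) + \frac{51}{5} = \left(N + W\right) + \frac{51}{5} = \frac{51}{5} + N + W$)
$\left(28 + T{\left(-2,M \right)}\right)^{2} = \left(28 + \left(\frac{51}{5} + 8 - 2\right)\right)^{2} = \left(28 + \frac{81}{5}\right)^{2} = \left(\frac{221}{5}\right)^{2} = \frac{48841}{25}$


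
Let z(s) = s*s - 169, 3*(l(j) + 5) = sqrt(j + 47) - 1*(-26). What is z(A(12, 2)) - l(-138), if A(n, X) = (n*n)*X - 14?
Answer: 224710/3 - I*sqrt(91)/3 ≈ 74903.0 - 3.1798*I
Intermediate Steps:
l(j) = 11/3 + sqrt(47 + j)/3 (l(j) = -5 + (sqrt(j + 47) - 1*(-26))/3 = -5 + (sqrt(47 + j) + 26)/3 = -5 + (26 + sqrt(47 + j))/3 = -5 + (26/3 + sqrt(47 + j)/3) = 11/3 + sqrt(47 + j)/3)
A(n, X) = -14 + X*n**2 (A(n, X) = n**2*X - 14 = X*n**2 - 14 = -14 + X*n**2)
z(s) = -169 + s**2 (z(s) = s**2 - 169 = -169 + s**2)
z(A(12, 2)) - l(-138) = (-169 + (-14 + 2*12**2)**2) - (11/3 + sqrt(47 - 138)/3) = (-169 + (-14 + 2*144)**2) - (11/3 + sqrt(-91)/3) = (-169 + (-14 + 288)**2) - (11/3 + (I*sqrt(91))/3) = (-169 + 274**2) - (11/3 + I*sqrt(91)/3) = (-169 + 75076) + (-11/3 - I*sqrt(91)/3) = 74907 + (-11/3 - I*sqrt(91)/3) = 224710/3 - I*sqrt(91)/3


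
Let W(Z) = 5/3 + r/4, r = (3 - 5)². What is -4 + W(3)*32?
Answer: 244/3 ≈ 81.333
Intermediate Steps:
r = 4 (r = (-2)² = 4)
W(Z) = 8/3 (W(Z) = 5/3 + 4/4 = 5*(⅓) + 4*(¼) = 5/3 + 1 = 8/3)
-4 + W(3)*32 = -4 + (8/3)*32 = -4 + 256/3 = 244/3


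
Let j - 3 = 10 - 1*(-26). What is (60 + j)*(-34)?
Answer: -3366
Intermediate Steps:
j = 39 (j = 3 + (10 - 1*(-26)) = 3 + (10 + 26) = 3 + 36 = 39)
(60 + j)*(-34) = (60 + 39)*(-34) = 99*(-34) = -3366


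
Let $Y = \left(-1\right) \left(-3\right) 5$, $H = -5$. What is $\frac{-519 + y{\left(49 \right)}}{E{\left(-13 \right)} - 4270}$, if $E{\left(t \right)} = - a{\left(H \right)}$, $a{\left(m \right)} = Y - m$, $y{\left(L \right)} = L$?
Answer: $\frac{47}{429} \approx 0.10956$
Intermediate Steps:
$Y = 15$ ($Y = 3 \cdot 5 = 15$)
$a{\left(m \right)} = 15 - m$
$E{\left(t \right)} = -20$ ($E{\left(t \right)} = - (15 - -5) = - (15 + 5) = \left(-1\right) 20 = -20$)
$\frac{-519 + y{\left(49 \right)}}{E{\left(-13 \right)} - 4270} = \frac{-519 + 49}{-20 - 4270} = - \frac{470}{-4290} = \left(-470\right) \left(- \frac{1}{4290}\right) = \frac{47}{429}$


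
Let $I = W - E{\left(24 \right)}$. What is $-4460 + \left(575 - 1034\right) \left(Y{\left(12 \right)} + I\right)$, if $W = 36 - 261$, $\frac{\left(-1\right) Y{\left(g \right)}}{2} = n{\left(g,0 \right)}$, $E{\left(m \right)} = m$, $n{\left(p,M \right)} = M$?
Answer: $109831$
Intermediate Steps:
$Y{\left(g \right)} = 0$ ($Y{\left(g \right)} = \left(-2\right) 0 = 0$)
$W = -225$
$I = -249$ ($I = -225 - 24 = -249$)
$-4460 + \left(575 - 1034\right) \left(Y{\left(12 \right)} + I\right) = -4460 + \left(575 - 1034\right) \left(0 - 249\right) = -4460 - -114291 = -4460 + 114291 = 109831$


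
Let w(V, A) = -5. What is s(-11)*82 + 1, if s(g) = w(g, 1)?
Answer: -409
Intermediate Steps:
s(g) = -5
s(-11)*82 + 1 = -5*82 + 1 = -410 + 1 = -409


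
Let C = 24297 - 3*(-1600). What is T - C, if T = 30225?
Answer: 1128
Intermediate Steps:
C = 29097 (C = 24297 + 4800 = 29097)
T - C = 30225 - 1*29097 = 30225 - 29097 = 1128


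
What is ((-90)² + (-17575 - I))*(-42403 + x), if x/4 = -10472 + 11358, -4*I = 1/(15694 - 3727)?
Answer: 5874824069947/15956 ≈ 3.6819e+8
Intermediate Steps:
I = -1/47868 (I = -1/(4*(15694 - 3727)) = -¼/11967 = -¼*1/11967 = -1/47868 ≈ -2.0891e-5)
x = 3544 (x = 4*(-10472 + 11358) = 4*886 = 3544)
((-90)² + (-17575 - I))*(-42403 + x) = ((-90)² + (-17575 - 1*(-1/47868)))*(-42403 + 3544) = (8100 + (-17575 + 1/47868))*(-38859) = (8100 - 841280099/47868)*(-38859) = -453549299/47868*(-38859) = 5874824069947/15956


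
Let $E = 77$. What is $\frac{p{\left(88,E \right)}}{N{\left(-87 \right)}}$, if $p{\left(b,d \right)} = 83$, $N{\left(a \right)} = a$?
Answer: $- \frac{83}{87} \approx -0.95402$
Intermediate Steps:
$\frac{p{\left(88,E \right)}}{N{\left(-87 \right)}} = \frac{83}{-87} = 83 \left(- \frac{1}{87}\right) = - \frac{83}{87}$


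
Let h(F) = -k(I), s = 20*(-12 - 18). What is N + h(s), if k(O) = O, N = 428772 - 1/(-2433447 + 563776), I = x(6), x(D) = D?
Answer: 801651355987/1869671 ≈ 4.2877e+5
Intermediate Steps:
I = 6
N = 801662574013/1869671 (N = 428772 - 1/(-1869671) = 428772 - 1*(-1/1869671) = 428772 + 1/1869671 = 801662574013/1869671 ≈ 4.2877e+5)
s = -600 (s = 20*(-30) = -600)
h(F) = -6 (h(F) = -1*6 = -6)
N + h(s) = 801662574013/1869671 - 6 = 801651355987/1869671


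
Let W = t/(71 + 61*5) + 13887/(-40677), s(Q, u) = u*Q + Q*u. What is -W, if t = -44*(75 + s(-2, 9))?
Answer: 6251937/1274546 ≈ 4.9052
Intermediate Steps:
s(Q, u) = 2*Q*u (s(Q, u) = Q*u + Q*u = 2*Q*u)
t = -1716 (t = -44*(75 + 2*(-2)*9) = -44*(75 - 36) = -44*39 = -1716)
W = -6251937/1274546 (W = -1716/(71 + 61*5) + 13887/(-40677) = -1716/(71 + 305) + 13887*(-1/40677) = -1716/376 - 4629/13559 = -1716*1/376 - 4629/13559 = -429/94 - 4629/13559 = -6251937/1274546 ≈ -4.9052)
-W = -1*(-6251937/1274546) = 6251937/1274546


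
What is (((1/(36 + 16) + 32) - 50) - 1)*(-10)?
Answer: 4935/26 ≈ 189.81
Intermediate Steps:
(((1/(36 + 16) + 32) - 50) - 1)*(-10) = (((1/52 + 32) - 50) - 1)*(-10) = ((1665/52 - 50) - 1)*(-10) = (-935/52 - 1)*(-10) = -987/52*(-10) = 4935/26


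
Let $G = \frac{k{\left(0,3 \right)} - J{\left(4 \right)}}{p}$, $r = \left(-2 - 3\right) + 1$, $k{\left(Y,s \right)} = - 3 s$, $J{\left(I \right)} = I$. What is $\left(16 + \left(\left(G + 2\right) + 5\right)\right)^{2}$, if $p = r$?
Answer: $\frac{11025}{16} \approx 689.06$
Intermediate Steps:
$r = -4$ ($r = -5 + 1 = -4$)
$p = -4$
$G = \frac{13}{4}$ ($G = \frac{\left(-3\right) 3 - 4}{-4} = \left(-9 - 4\right) \left(- \frac{1}{4}\right) = \left(-13\right) \left(- \frac{1}{4}\right) = \frac{13}{4} \approx 3.25$)
$\left(16 + \left(\left(G + 2\right) + 5\right)\right)^{2} = \left(16 + \left(\left(\frac{13}{4} + 2\right) + 5\right)\right)^{2} = \left(16 + \left(\frac{21}{4} + 5\right)\right)^{2} = \left(16 + \frac{41}{4}\right)^{2} = \left(\frac{105}{4}\right)^{2} = \frac{11025}{16}$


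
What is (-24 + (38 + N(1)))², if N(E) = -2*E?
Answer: 144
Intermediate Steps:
(-24 + (38 + N(1)))² = (-24 + (38 - 2*1))² = (-24 + (38 - 2))² = (-24 + 36)² = 12² = 144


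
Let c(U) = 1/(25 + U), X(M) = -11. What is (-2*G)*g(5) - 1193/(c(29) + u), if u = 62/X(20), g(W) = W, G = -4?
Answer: 842122/3337 ≈ 252.36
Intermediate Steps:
u = -62/11 (u = 62/(-11) = 62*(-1/11) = -62/11 ≈ -5.6364)
(-2*G)*g(5) - 1193/(c(29) + u) = -2*(-4)*5 - 1193/(1/(25 + 29) - 62/11) = 8*5 - 1193/(1/54 - 62/11) = 40 - 1193/(1/54 - 62/11) = 40 - 1193/(-3337/594) = 40 - 1193*(-594/3337) = 40 + 708642/3337 = 842122/3337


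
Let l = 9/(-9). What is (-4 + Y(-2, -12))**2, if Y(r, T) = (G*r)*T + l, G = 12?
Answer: 80089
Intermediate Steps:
l = -1 (l = 9*(-1/9) = -1)
Y(r, T) = -1 + 12*T*r (Y(r, T) = (12*r)*T - 1 = 12*T*r - 1 = -1 + 12*T*r)
(-4 + Y(-2, -12))**2 = (-4 + (-1 + 12*(-12)*(-2)))**2 = (-4 + (-1 + 288))**2 = (-4 + 287)**2 = 283**2 = 80089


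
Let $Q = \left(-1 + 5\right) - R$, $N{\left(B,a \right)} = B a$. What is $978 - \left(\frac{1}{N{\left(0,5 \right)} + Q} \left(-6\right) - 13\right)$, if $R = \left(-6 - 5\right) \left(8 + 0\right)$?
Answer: $\frac{45589}{46} \approx 991.07$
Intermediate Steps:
$R = -88$ ($R = \left(-11\right) 8 = -88$)
$Q = 92$ ($Q = \left(-1 + 5\right) - -88 = 4 + 88 = 92$)
$978 - \left(\frac{1}{N{\left(0,5 \right)} + Q} \left(-6\right) - 13\right) = 978 - \left(\frac{1}{0 \cdot 5 + 92} \left(-6\right) - 13\right) = 978 - \left(\frac{1}{0 + 92} \left(-6\right) - 13\right) = 978 - \left(\frac{1}{92} \left(-6\right) - 13\right) = 978 - \left(- \frac{3}{46} - 13\right) = 978 - - \frac{601}{46} = 978 + \frac{601}{46} = \frac{45589}{46}$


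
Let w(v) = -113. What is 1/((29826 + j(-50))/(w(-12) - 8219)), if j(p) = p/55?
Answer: -22913/82019 ≈ -0.27936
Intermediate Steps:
j(p) = p/55 (j(p) = p*(1/55) = p/55)
1/((29826 + j(-50))/(w(-12) - 8219)) = 1/((29826 + (1/55)*(-50))/(-113 - 8219)) = 1/((29826 - 10/11)/(-8332)) = 1/((328076/11)*(-1/8332)) = 1/(-82019/22913) = -22913/82019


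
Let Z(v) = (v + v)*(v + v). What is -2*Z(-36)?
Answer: -10368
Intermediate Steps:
Z(v) = 4*v² (Z(v) = (2*v)*(2*v) = 4*v²)
-2*Z(-36) = -8*(-36)² = -8*1296 = -2*5184 = -10368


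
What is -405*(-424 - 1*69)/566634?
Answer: 66555/188878 ≈ 0.35237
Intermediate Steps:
-405*(-424 - 1*69)/566634 = -405*(-424 - 69)*(1/566634) = -405*(-493)*(1/566634) = 199665*(1/566634) = 66555/188878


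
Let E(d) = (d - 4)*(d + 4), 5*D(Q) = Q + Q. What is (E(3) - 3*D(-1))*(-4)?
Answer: 116/5 ≈ 23.200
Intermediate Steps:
D(Q) = 2*Q/5 (D(Q) = (Q + Q)/5 = (2*Q)/5 = 2*Q/5)
E(d) = (-4 + d)*(4 + d)
(E(3) - 3*D(-1))*(-4) = ((-16 + 3**2) - 6*(-1)/5)*(-4) = ((-16 + 9) - 3*(-2/5))*(-4) = (-7 + 6/5)*(-4) = -29/5*(-4) = 116/5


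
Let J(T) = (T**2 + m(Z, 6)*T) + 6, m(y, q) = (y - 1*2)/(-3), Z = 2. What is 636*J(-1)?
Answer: 4452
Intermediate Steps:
m(y, q) = 2/3 - y/3 (m(y, q) = (y - 2)*(-1/3) = (-2 + y)*(-1/3) = 2/3 - y/3)
J(T) = 6 + T**2 (J(T) = (T**2 + (2/3 - 1/3*2)*T) + 6 = (T**2 + (2/3 - 2/3)*T) + 6 = (T**2 + 0*T) + 6 = (T**2 + 0) + 6 = T**2 + 6 = 6 + T**2)
636*J(-1) = 636*(6 + (-1)**2) = 636*(6 + 1) = 636*7 = 4452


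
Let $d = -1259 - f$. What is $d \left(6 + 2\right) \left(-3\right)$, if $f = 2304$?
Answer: $85512$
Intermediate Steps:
$d = -3563$ ($d = -1259 - 2304 = -3563$)
$d \left(6 + 2\right) \left(-3\right) = - 3563 \left(6 + 2\right) \left(-3\right) = - 3563 \cdot 8 \left(-3\right) = \left(-3563\right) \left(-24\right) = 85512$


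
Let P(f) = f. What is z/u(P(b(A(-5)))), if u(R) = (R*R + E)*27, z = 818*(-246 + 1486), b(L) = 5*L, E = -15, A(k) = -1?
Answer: 101432/27 ≈ 3756.7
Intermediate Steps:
z = 1014320 (z = 818*1240 = 1014320)
u(R) = -405 + 27*R² (u(R) = (R*R - 15)*27 = (R² - 15)*27 = (-15 + R²)*27 = -405 + 27*R²)
z/u(P(b(A(-5)))) = 1014320/(-405 + 27*(5*(-1))²) = 1014320/(-405 + 27*(-5)²) = 1014320/(-405 + 27*25) = 1014320/(-405 + 675) = 1014320/270 = 1014320*(1/270) = 101432/27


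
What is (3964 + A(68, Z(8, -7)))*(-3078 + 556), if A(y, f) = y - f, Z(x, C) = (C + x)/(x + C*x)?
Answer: -244050157/24 ≈ -1.0169e+7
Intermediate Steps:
Z(x, C) = (C + x)/(x + C*x)
(3964 + A(68, Z(8, -7)))*(-3078 + 556) = (3964 + (68 - (-7 + 8)/(8*(1 - 7))))*(-3078 + 556) = (3964 + (68 - 1/(8*(-6))))*(-2522) = (3964 + (68 - (-1)/(8*6)))*(-2522) = (3964 + (68 - 1*(-1/48)))*(-2522) = (3964 + (68 + 1/48))*(-2522) = (3964 + 3265/48)*(-2522) = (193537/48)*(-2522) = -244050157/24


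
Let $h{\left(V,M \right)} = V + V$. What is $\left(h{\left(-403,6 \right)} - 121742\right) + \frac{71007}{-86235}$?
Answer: $- \frac{3522665929}{28745} \approx -1.2255 \cdot 10^{5}$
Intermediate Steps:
$h{\left(V,M \right)} = 2 V$
$\left(h{\left(-403,6 \right)} - 121742\right) + \frac{71007}{-86235} = \left(2 \left(-403\right) - 121742\right) + \frac{71007}{-86235} = \left(-806 - 121742\right) + 71007 \left(- \frac{1}{86235}\right) = -122548 - \frac{23669}{28745} = - \frac{3522665929}{28745}$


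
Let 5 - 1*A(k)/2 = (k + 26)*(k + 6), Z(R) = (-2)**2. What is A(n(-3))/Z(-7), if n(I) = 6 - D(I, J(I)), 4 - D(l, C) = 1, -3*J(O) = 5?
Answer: -128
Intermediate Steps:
J(O) = -5/3 (J(O) = -1/3*5 = -5/3)
Z(R) = 4
D(l, C) = 3 (D(l, C) = 4 - 1*1 = 4 - 1 = 3)
n(I) = 3 (n(I) = 6 - 1*3 = 6 - 3 = 3)
A(k) = 10 - 2*(6 + k)*(26 + k) (A(k) = 10 - 2*(k + 26)*(k + 6) = 10 - 2*(26 + k)*(6 + k) = 10 - 2*(6 + k)*(26 + k))
A(n(-3))/Z(-7) = (-302 - 64*3 - 2*3**2)/4 = (-302 - 192 - 2*9)*(1/4) = (-302 - 192 - 18)*(1/4) = -512*1/4 = -128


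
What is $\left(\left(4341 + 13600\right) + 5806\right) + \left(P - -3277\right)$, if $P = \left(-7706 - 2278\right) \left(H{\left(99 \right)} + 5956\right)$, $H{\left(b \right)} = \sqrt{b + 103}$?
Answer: $-59437680 - 9984 \sqrt{202} \approx -5.958 \cdot 10^{7}$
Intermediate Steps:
$H{\left(b \right)} = \sqrt{103 + b}$
$P = -59464704 - 9984 \sqrt{202}$ ($P = \left(-7706 - 2278\right) \left(\sqrt{103 + 99} + 5956\right) = - 9984 \left(\sqrt{202} + 5956\right) = - 9984 \left(5956 + \sqrt{202}\right) = -59464704 - 9984 \sqrt{202} \approx -5.9607 \cdot 10^{7}$)
$\left(\left(4341 + 13600\right) + 5806\right) + \left(P - -3277\right) = \left(\left(4341 + 13600\right) + 5806\right) - \left(59461427 + 9984 \sqrt{202}\right) = \left(17941 + 5806\right) + \left(\left(-59464704 - 9984 \sqrt{202}\right) + 3277\right) = 23747 - \left(59461427 + 9984 \sqrt{202}\right) = -59437680 - 9984 \sqrt{202}$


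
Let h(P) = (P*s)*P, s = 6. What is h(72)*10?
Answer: 311040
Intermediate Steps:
h(P) = 6*P**2 (h(P) = (P*6)*P = (6*P)*P = 6*P**2)
h(72)*10 = (6*72**2)*10 = (6*5184)*10 = 31104*10 = 311040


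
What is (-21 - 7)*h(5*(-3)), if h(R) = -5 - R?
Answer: -280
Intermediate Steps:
(-21 - 7)*h(5*(-3)) = (-21 - 7)*(-5 - 5*(-3)) = -28*(-5 - 1*(-15)) = -28*(-5 + 15) = -28*10 = -280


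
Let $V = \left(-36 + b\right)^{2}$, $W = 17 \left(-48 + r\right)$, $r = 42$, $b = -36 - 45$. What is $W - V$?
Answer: $-13791$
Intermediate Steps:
$b = -81$
$W = -102$ ($W = 17 \left(-48 + 42\right) = 17 \left(-6\right) = -102$)
$V = 13689$ ($V = \left(-36 - 81\right)^{2} = \left(-117\right)^{2} = 13689$)
$W - V = -102 - 13689 = -13791$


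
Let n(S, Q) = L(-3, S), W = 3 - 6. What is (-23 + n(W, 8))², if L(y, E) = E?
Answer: 676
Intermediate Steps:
W = -3
n(S, Q) = S
(-23 + n(W, 8))² = (-23 - 3)² = (-26)² = 676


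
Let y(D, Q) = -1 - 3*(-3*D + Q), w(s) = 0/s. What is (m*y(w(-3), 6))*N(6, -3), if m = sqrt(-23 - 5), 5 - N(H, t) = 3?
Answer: -76*I*sqrt(7) ≈ -201.08*I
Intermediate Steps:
w(s) = 0
N(H, t) = 2 (N(H, t) = 5 - 1*3 = 5 - 3 = 2)
m = 2*I*sqrt(7) (m = sqrt(-28) = 2*I*sqrt(7) ≈ 5.2915*I)
y(D, Q) = -1 - 3*Q + 9*D (y(D, Q) = -1 - 3*(Q - 3*D) = -1 + (-3*Q + 9*D) = -1 - 3*Q + 9*D)
(m*y(w(-3), 6))*N(6, -3) = ((2*I*sqrt(7))*(-1 - 3*6 + 9*0))*2 = ((2*I*sqrt(7))*(-1 - 18 + 0))*2 = ((2*I*sqrt(7))*(-19))*2 = -38*I*sqrt(7)*2 = -76*I*sqrt(7)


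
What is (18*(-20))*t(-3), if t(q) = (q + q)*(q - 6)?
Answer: -19440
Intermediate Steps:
t(q) = 2*q*(-6 + q) (t(q) = (2*q)*(-6 + q) = 2*q*(-6 + q))
(18*(-20))*t(-3) = (18*(-20))*(2*(-3)*(-6 - 3)) = -720*(-3)*(-9) = -360*54 = -19440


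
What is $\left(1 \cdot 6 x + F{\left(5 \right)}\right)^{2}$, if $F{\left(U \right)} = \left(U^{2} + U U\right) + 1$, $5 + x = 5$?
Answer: $2601$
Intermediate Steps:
$x = 0$ ($x = -5 + 5 = 0$)
$F{\left(U \right)} = 1 + 2 U^{2}$ ($F{\left(U \right)} = \left(U^{2} + U^{2}\right) + 1 = 2 U^{2} + 1 = 1 + 2 U^{2}$)
$\left(1 \cdot 6 x + F{\left(5 \right)}\right)^{2} = \left(1 \cdot 6 \cdot 0 + \left(1 + 2 \cdot 5^{2}\right)\right)^{2} = \left(6 \cdot 0 + \left(1 + 2 \cdot 25\right)\right)^{2} = \left(0 + \left(1 + 50\right)\right)^{2} = \left(0 + 51\right)^{2} = 51^{2} = 2601$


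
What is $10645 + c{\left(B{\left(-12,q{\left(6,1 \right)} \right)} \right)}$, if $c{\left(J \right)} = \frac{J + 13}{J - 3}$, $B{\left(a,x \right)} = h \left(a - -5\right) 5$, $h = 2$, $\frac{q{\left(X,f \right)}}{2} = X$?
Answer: $\frac{777142}{73} \approx 10646.0$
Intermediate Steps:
$q{\left(X,f \right)} = 2 X$
$B{\left(a,x \right)} = 50 + 10 a$ ($B{\left(a,x \right)} = 2 \left(a - -5\right) 5 = 2 \left(a + 5\right) 5 = 2 \left(5 + a\right) 5 = \left(10 + 2 a\right) 5 = 50 + 10 a$)
$c{\left(J \right)} = \frac{13 + J}{-3 + J}$
$10645 + c{\left(B{\left(-12,q{\left(6,1 \right)} \right)} \right)} = 10645 + \frac{13 + \left(50 + 10 \left(-12\right)\right)}{-3 + \left(50 + 10 \left(-12\right)\right)} = 10645 + \frac{13 + \left(50 - 120\right)}{-3 + \left(50 - 120\right)} = 10645 + \frac{13 - 70}{-3 - 70} = 10645 + \frac{1}{-73} \left(-57\right) = 10645 - - \frac{57}{73} = 10645 + \frac{57}{73} = \frac{777142}{73}$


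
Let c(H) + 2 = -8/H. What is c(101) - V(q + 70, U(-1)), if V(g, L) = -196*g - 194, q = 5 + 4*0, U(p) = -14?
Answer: 1504084/101 ≈ 14892.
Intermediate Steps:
c(H) = -2 - 8/H
q = 5 (q = 5 + 0 = 5)
V(g, L) = -194 - 196*g
c(101) - V(q + 70, U(-1)) = (-2 - 8/101) - (-194 - 196*(5 + 70)) = (-2 - 8*1/101) - (-194 - 196*75) = (-2 - 8/101) - (-194 - 14700) = -210/101 - 1*(-14894) = -210/101 + 14894 = 1504084/101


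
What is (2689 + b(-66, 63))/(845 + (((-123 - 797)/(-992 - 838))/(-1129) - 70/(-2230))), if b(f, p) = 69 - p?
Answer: 124167707895/38933415778 ≈ 3.1892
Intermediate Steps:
(2689 + b(-66, 63))/(845 + (((-123 - 797)/(-992 - 838))/(-1129) - 70/(-2230))) = (2689 + (69 - 1*63))/(845 + (((-123 - 797)/(-992 - 838))/(-1129) - 70/(-2230))) = (2689 + (69 - 63))/(845 + (-920/(-1830)*(-1/1129) - 70*(-1/2230))) = (2689 + 6)/(845 + (-920*(-1/1830)*(-1/1129) + 7/223)) = 2695/(845 + ((92/183)*(-1/1129) + 7/223)) = 2695/(845 + (-92/206607 + 7/223)) = 2695/(845 + 1425733/46073361) = 2695/(38933415778/46073361) = 2695*(46073361/38933415778) = 124167707895/38933415778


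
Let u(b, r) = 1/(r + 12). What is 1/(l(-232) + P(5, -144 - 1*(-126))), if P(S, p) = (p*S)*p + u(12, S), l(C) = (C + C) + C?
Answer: 17/15709 ≈ 0.0010822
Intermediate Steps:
u(b, r) = 1/(12 + r)
l(C) = 3*C (l(C) = 2*C + C = 3*C)
P(S, p) = 1/(12 + S) + S*p**2 (P(S, p) = (p*S)*p + 1/(12 + S) = (S*p)*p + 1/(12 + S) = S*p**2 + 1/(12 + S) = 1/(12 + S) + S*p**2)
1/(l(-232) + P(5, -144 - 1*(-126))) = 1/(3*(-232) + (1 + 5*(-144 - 1*(-126))**2*(12 + 5))/(12 + 5)) = 1/(-696 + (1 + 5*(-144 + 126)**2*17)/17) = 1/(-696 + (1 + 5*(-18)**2*17)/17) = 1/(-696 + (1 + 5*324*17)/17) = 1/(-696 + (1 + 27540)/17) = 1/(-696 + (1/17)*27541) = 1/(-696 + 27541/17) = 1/(15709/17) = 17/15709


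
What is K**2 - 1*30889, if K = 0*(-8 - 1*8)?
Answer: -30889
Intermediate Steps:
K = 0 (K = 0*(-8 - 8) = 0*(-16) = 0)
K**2 - 1*30889 = 0**2 - 1*30889 = 0 - 30889 = -30889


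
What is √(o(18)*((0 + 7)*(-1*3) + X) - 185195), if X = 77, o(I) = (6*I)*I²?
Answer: √1774357 ≈ 1332.1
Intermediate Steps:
o(I) = 6*I³
√(o(18)*((0 + 7)*(-1*3) + X) - 185195) = √((6*18³)*((0 + 7)*(-1*3) + 77) - 185195) = √((6*5832)*(7*(-3) + 77) - 185195) = √(34992*(-21 + 77) - 185195) = √(34992*56 - 185195) = √(1959552 - 185195) = √1774357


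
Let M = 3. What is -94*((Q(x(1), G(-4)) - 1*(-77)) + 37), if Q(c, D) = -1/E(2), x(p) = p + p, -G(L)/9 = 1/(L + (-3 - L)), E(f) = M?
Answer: -32054/3 ≈ -10685.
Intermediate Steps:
E(f) = 3
G(L) = 3 (G(L) = -9/(L + (-3 - L)) = -9/(-3) = -9*(-⅓) = 3)
x(p) = 2*p
Q(c, D) = -⅓ (Q(c, D) = -1/3 = -1*⅓ = -⅓)
-94*((Q(x(1), G(-4)) - 1*(-77)) + 37) = -94*((-⅓ - 1*(-77)) + 37) = -94*((-⅓ + 77) + 37) = -94*(230/3 + 37) = -94*341/3 = -32054/3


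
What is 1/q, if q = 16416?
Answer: 1/16416 ≈ 6.0916e-5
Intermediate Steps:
1/q = 1/16416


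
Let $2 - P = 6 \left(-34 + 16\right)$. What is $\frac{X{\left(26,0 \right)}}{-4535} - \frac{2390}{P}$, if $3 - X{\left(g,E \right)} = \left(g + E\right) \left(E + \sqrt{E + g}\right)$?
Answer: $- \frac{1083898}{49885} + \frac{26 \sqrt{26}}{4535} \approx -21.699$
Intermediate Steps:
$X{\left(g,E \right)} = 3 - \left(E + g\right) \left(E + \sqrt{E + g}\right)$ ($X{\left(g,E \right)} = 3 - \left(g + E\right) \left(E + \sqrt{E + g}\right) = 3 - \left(E + g\right) \left(E + \sqrt{E + g}\right)$)
$P = 110$ ($P = 2 - 6 \left(-34 + 16\right) = 2 - 6 \left(-18\right) = 2 - -108 = 2 + 108 = 110$)
$\frac{X{\left(26,0 \right)}}{-4535} - \frac{2390}{P} = \frac{3 - 0^{2} - 0 \cdot 26 - 0 \sqrt{0 + 26} - 26 \sqrt{0 + 26}}{-4535} - \frac{2390}{110} = \left(3 - 0 + 0 - 0 \sqrt{26} - 26 \sqrt{26}\right) \left(- \frac{1}{4535}\right) - \frac{239}{11} = \left(3 + 0 + 0 + 0 - 26 \sqrt{26}\right) \left(- \frac{1}{4535}\right) - \frac{239}{11} = \left(3 - 26 \sqrt{26}\right) \left(- \frac{1}{4535}\right) - \frac{239}{11} = \left(- \frac{3}{4535} + \frac{26 \sqrt{26}}{4535}\right) - \frac{239}{11} = - \frac{1083898}{49885} + \frac{26 \sqrt{26}}{4535}$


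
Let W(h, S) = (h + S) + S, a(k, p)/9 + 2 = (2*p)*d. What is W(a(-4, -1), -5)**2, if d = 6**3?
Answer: 15335056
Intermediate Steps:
d = 216
a(k, p) = -18 + 3888*p (a(k, p) = -18 + 9*((2*p)*216) = -18 + 9*(432*p) = -18 + 3888*p)
W(h, S) = h + 2*S (W(h, S) = (S + h) + S = h + 2*S)
W(a(-4, -1), -5)**2 = ((-18 + 3888*(-1)) + 2*(-5))**2 = ((-18 - 3888) - 10)**2 = (-3906 - 10)**2 = (-3916)**2 = 15335056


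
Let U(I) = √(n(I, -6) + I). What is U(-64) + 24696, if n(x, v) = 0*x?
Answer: 24696 + 8*I ≈ 24696.0 + 8.0*I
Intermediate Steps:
n(x, v) = 0
U(I) = √I (U(I) = √(0 + I) = √I)
U(-64) + 24696 = √(-64) + 24696 = 8*I + 24696 = 24696 + 8*I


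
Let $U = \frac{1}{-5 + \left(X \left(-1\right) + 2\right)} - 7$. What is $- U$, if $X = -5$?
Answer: $\frac{13}{2} \approx 6.5$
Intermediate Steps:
$U = - \frac{13}{2}$ ($U = \frac{1}{-5 + \left(\left(-5\right) \left(-1\right) + 2\right)} - 7 = \frac{1}{-5 + \left(5 + 2\right)} - 7 = \frac{1}{-5 + 7} - 7 = \frac{1}{2} - 7 = - \frac{13}{2} \approx -6.5$)
$- U = \left(-1\right) \left(- \frac{13}{2}\right) = \frac{13}{2}$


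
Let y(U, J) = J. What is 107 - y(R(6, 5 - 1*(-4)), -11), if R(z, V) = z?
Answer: 118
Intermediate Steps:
107 - y(R(6, 5 - 1*(-4)), -11) = 107 - 1*(-11) = 107 + 11 = 118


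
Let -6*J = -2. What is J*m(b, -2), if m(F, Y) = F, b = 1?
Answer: ⅓ ≈ 0.33333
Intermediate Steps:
J = ⅓ (J = -⅙*(-2) = ⅓ ≈ 0.33333)
J*m(b, -2) = (⅓)*1 = ⅓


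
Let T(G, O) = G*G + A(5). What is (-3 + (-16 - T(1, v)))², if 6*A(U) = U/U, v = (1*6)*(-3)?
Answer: 14641/36 ≈ 406.69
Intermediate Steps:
v = -18 (v = 6*(-3) = -18)
A(U) = ⅙ (A(U) = (U/U)/6 = (⅙)*1 = ⅙)
T(G, O) = ⅙ + G² (T(G, O) = G*G + ⅙ = G² + ⅙ = ⅙ + G²)
(-3 + (-16 - T(1, v)))² = (-3 + (-16 - (⅙ + 1²)))² = (-3 + (-16 - (⅙ + 1)))² = (-3 + (-16 - 1*7/6))² = (-3 + (-16 - 7/6))² = (-3 - 103/6)² = (-121/6)² = 14641/36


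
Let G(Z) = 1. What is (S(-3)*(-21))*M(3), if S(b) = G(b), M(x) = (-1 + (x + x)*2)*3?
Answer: -693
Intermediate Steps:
M(x) = -3 + 12*x (M(x) = (-1 + (2*x)*2)*3 = (-1 + 4*x)*3 = -3 + 12*x)
S(b) = 1
(S(-3)*(-21))*M(3) = (1*(-21))*(-3 + 12*3) = -21*(-3 + 36) = -21*33 = -693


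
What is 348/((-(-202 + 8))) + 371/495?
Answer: 122117/48015 ≈ 2.5433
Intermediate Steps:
348/((-(-202 + 8))) + 371/495 = 348/((-1*(-194))) + 371*(1/495) = 348/194 + 371/495 = 348*(1/194) + 371/495 = 174/97 + 371/495 = 122117/48015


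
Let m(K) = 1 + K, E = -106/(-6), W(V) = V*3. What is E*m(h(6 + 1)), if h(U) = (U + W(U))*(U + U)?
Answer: 6943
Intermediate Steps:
W(V) = 3*V
h(U) = 8*U**2 (h(U) = (U + 3*U)*(U + U) = (4*U)*(2*U) = 8*U**2)
E = 53/3 (E = -106*(-1/6) = 53/3 ≈ 17.667)
E*m(h(6 + 1)) = 53*(1 + 8*(6 + 1)**2)/3 = 53*(1 + 8*7**2)/3 = 53*(1 + 8*49)/3 = 53*(1 + 392)/3 = (53/3)*393 = 6943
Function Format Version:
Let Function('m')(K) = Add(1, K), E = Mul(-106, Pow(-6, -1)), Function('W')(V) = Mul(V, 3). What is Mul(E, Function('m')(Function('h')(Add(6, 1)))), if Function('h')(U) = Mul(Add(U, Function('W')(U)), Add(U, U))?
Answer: 6943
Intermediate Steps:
Function('W')(V) = Mul(3, V)
Function('h')(U) = Mul(8, Pow(U, 2)) (Function('h')(U) = Mul(Add(U, Mul(3, U)), Add(U, U)) = Mul(Mul(4, U), Mul(2, U)) = Mul(8, Pow(U, 2)))
E = Rational(53, 3) (E = Mul(-106, Rational(-1, 6)) = Rational(53, 3) ≈ 17.667)
Mul(E, Function('m')(Function('h')(Add(6, 1)))) = Mul(Rational(53, 3), Add(1, Mul(8, Pow(Add(6, 1), 2)))) = Mul(Rational(53, 3), Add(1, Mul(8, Pow(7, 2)))) = Mul(Rational(53, 3), Add(1, Mul(8, 49))) = Mul(Rational(53, 3), Add(1, 392)) = Mul(Rational(53, 3), 393) = 6943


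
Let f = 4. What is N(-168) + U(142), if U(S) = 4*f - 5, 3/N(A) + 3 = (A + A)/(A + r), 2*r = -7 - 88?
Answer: 1846/207 ≈ 8.9179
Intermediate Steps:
r = -95/2 (r = (-7 - 88)/2 = (1/2)*(-95) = -95/2 ≈ -47.500)
N(A) = 3/(-3 + 2*A/(-95/2 + A)) (N(A) = 3/(-3 + (A + A)/(A - 95/2)) = 3/(-3 + (2*A)/(-95/2 + A)) = 3/(-3 + 2*A/(-95/2 + A)))
U(S) = 11 (U(S) = 4*4 - 5 = 16 - 5 = 11)
N(-168) + U(142) = 3*(95 - 2*(-168))/(-285 + 2*(-168)) + 11 = 3*(95 + 336)/(-285 - 336) + 11 = 3*431/(-621) + 11 = 3*(-1/621)*431 + 11 = -431/207 + 11 = 1846/207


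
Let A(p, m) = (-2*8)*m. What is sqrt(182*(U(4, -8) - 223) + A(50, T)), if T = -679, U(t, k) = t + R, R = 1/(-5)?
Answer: 144*I*sqrt(35)/5 ≈ 170.38*I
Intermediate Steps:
R = -1/5 ≈ -0.20000
U(t, k) = -1/5 + t (U(t, k) = t - 1/5 = -1/5 + t)
A(p, m) = -16*m
sqrt(182*(U(4, -8) - 223) + A(50, T)) = sqrt(182*((-1/5 + 4) - 223) - 16*(-679)) = sqrt(182*(19/5 - 223) + 10864) = sqrt(182*(-1096/5) + 10864) = sqrt(-199472/5 + 10864) = sqrt(-145152/5) = 144*I*sqrt(35)/5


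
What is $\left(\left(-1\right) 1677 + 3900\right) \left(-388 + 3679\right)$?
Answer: $7315893$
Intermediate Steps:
$\left(\left(-1\right) 1677 + 3900\right) \left(-388 + 3679\right) = \left(-1677 + 3900\right) 3291 = 2223 \cdot 3291 = 7315893$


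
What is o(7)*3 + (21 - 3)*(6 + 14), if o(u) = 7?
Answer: 381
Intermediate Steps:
o(7)*3 + (21 - 3)*(6 + 14) = 7*3 + (21 - 3)*(6 + 14) = 21 + 18*20 = 21 + 360 = 381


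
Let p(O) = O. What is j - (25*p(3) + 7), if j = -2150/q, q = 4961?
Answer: -408952/4961 ≈ -82.433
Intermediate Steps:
j = -2150/4961 ≈ -0.43338
j - (25*p(3) + 7) = -2150/4961 - (25*3 + 7) = -2150/4961 - (75 + 7) = -2150/4961 - 1*82 = -2150/4961 - 82 = -408952/4961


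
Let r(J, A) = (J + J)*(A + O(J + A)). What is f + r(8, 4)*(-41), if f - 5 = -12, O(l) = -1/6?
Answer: -7565/3 ≈ -2521.7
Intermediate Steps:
O(l) = -⅙ (O(l) = -1*⅙ = -⅙)
f = -7 (f = 5 - 12 = -7)
r(J, A) = 2*J*(-⅙ + A) (r(J, A) = (J + J)*(A - ⅙) = (2*J)*(-⅙ + A) = 2*J*(-⅙ + A))
f + r(8, 4)*(-41) = -7 + ((⅓)*8*(-1 + 6*4))*(-41) = -7 + ((⅓)*8*(-1 + 24))*(-41) = -7 + ((⅓)*8*23)*(-41) = -7 + (184/3)*(-41) = -7 - 7544/3 = -7565/3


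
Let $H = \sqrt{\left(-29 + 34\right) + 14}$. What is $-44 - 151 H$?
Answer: $-44 - 151 \sqrt{19} \approx -702.19$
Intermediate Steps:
$H = \sqrt{19}$ ($H = \sqrt{5 + 14} = \sqrt{19} \approx 4.3589$)
$-44 - 151 H = -44 - 151 \sqrt{19}$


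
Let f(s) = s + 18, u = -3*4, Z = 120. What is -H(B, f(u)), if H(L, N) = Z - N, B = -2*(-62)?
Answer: -114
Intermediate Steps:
B = 124
u = -12
f(s) = 18 + s
H(L, N) = 120 - N
-H(B, f(u)) = -(120 - (18 - 12)) = -(120 - 1*6) = -(120 - 6) = -1*114 = -114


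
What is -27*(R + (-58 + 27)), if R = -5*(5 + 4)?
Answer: 2052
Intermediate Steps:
R = -45 (R = -5*9 = -45)
-27*(R + (-58 + 27)) = -27*(-45 + (-58 + 27)) = -27*(-45 - 31) = -27*(-76) = 2052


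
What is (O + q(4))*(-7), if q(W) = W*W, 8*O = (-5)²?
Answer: -1071/8 ≈ -133.88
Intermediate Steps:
O = 25/8 (O = (⅛)*(-5)² = (⅛)*25 = 25/8 ≈ 3.1250)
q(W) = W²
(O + q(4))*(-7) = (25/8 + 4²)*(-7) = (25/8 + 16)*(-7) = (153/8)*(-7) = -1071/8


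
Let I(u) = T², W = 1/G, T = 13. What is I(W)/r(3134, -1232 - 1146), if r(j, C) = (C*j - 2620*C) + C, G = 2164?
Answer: -169/1224670 ≈ -0.00013800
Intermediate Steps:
W = 1/2164 ≈ 0.00046211
r(j, C) = -2619*C + C*j (r(j, C) = (-2620*C + C*j) + C = -2619*C + C*j)
I(u) = 169 (I(u) = 13² = 169)
I(W)/r(3134, -1232 - 1146) = 169/(((-1232 - 1146)*(-2619 + 3134))) = 169/((-2378*515)) = 169/(-1224670) = 169*(-1/1224670) = -169/1224670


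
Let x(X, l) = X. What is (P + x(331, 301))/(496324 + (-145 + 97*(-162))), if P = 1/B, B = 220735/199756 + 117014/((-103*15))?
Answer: 7623684882959/11066652688369185 ≈ 0.00068889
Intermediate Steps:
B = -23033213009/308623020 (B = 220735*(1/199756) + 117014/(-1545) = 220735/199756 + 117014*(-1/1545) = 220735/199756 - 117014/1545 = -23033213009/308623020 ≈ -74.632)
P = -308623020/23033213009 (P = 1/(-23033213009/308623020) = -308623020/23033213009 ≈ -0.013399)
(P + x(331, 301))/(496324 + (-145 + 97*(-162))) = (-308623020/23033213009 + 331)/(496324 + (-145 + 97*(-162))) = 7623684882959/(23033213009*(496324 + (-145 - 15714))) = 7623684882959/(23033213009*(496324 - 15859)) = (7623684882959/23033213009)/480465 = (7623684882959/23033213009)*(1/480465) = 7623684882959/11066652688369185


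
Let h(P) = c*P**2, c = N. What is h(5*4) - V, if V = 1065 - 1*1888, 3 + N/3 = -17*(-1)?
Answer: 17623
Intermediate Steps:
N = 42 (N = -9 + 3*(-17*(-1)) = -9 + 3*17 = -9 + 51 = 42)
c = 42
V = -823 (V = 1065 - 1888 = -823)
h(P) = 42*P**2
h(5*4) - V = 42*(5*4)**2 - 1*(-823) = 42*20**2 + 823 = 42*400 + 823 = 16800 + 823 = 17623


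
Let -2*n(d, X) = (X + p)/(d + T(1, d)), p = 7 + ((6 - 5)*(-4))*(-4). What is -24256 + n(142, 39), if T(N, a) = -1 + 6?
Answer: -3565663/147 ≈ -24256.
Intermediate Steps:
T(N, a) = 5
p = 23 (p = 7 + (1*(-4))*(-4) = 7 - 4*(-4) = 7 + 16 = 23)
n(d, X) = -(23 + X)/(2*(5 + d)) (n(d, X) = -(X + 23)/(2*(d + 5)) = -(23 + X)/(2*(5 + d)))
-24256 + n(142, 39) = -24256 + (-23 - 1*39)/(2*(5 + 142)) = -24256 + (1/2)*(-23 - 39)/147 = -24256 + (1/2)*(1/147)*(-62) = -24256 - 31/147 = -3565663/147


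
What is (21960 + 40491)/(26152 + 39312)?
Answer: 62451/65464 ≈ 0.95397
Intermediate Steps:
(21960 + 40491)/(26152 + 39312) = 62451/65464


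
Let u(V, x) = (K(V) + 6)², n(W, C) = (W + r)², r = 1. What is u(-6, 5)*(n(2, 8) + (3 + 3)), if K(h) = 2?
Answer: 960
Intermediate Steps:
n(W, C) = (1 + W)² (n(W, C) = (W + 1)² = (1 + W)²)
u(V, x) = 64 (u(V, x) = (2 + 6)² = 8² = 64)
u(-6, 5)*(n(2, 8) + (3 + 3)) = 64*((1 + 2)² + (3 + 3)) = 64*(3² + 6) = 64*(9 + 6) = 64*15 = 960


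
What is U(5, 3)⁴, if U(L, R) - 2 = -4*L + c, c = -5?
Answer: 279841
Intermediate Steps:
U(L, R) = -3 - 4*L (U(L, R) = 2 + (-4*L - 5) = 2 + (-5 - 4*L) = -3 - 4*L)
U(5, 3)⁴ = (-3 - 4*5)⁴ = (-3 - 20)⁴ = (-23)⁴ = 279841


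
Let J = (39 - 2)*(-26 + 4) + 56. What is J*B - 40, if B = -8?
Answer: 6024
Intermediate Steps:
J = -758 (J = 37*(-22) + 56 = -814 + 56 = -758)
J*B - 40 = -758*(-8) - 40 = 6064 - 40 = 6024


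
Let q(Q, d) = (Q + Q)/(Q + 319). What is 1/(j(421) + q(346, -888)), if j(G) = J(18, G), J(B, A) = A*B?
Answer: 665/5040062 ≈ 0.00013194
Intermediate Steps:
q(Q, d) = 2*Q/(319 + Q) (q(Q, d) = (2*Q)/(319 + Q) = 2*Q/(319 + Q))
j(G) = 18*G (j(G) = G*18 = 18*G)
1/(j(421) + q(346, -888)) = 1/(18*421 + 2*346/(319 + 346)) = 1/(7578 + 2*346/665) = 1/(7578 + 2*346*(1/665)) = 1/(7578 + 692/665) = 1/(5040062/665) = 665/5040062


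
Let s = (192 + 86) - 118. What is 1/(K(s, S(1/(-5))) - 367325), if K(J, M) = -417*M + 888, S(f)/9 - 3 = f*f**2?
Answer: -125/47208247 ≈ -2.6478e-6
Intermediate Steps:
s = 160 (s = 278 - 118 = 160)
S(f) = 27 + 9*f**3 (S(f) = 27 + 9*(f*f**2) = 27 + 9*f**3)
K(J, M) = 888 - 417*M
1/(K(s, S(1/(-5))) - 367325) = 1/((888 - 417*(27 + 9*(1/(-5))**3)) - 367325) = 1/((888 - 417*(27 + 9*(-1/5)**3)) - 367325) = 1/((888 - 417*(27 + 9*(-1/125))) - 367325) = 1/((888 - 417*(27 - 9/125)) - 367325) = 1/((888 - 417*3366/125) - 367325) = 1/((888 - 1403622/125) - 367325) = 1/(-1292622/125 - 367325) = 1/(-47208247/125) = -125/47208247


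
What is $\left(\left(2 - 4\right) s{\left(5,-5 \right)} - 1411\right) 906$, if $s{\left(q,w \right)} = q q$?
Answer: $-1323666$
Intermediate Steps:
$s{\left(q,w \right)} = q^{2}$
$\left(\left(2 - 4\right) s{\left(5,-5 \right)} - 1411\right) 906 = \left(\left(2 - 4\right) 5^{2} - 1411\right) 906 = \left(\left(-2\right) 25 - 1411\right) 906 = \left(-50 - 1411\right) 906 = \left(-1461\right) 906 = -1323666$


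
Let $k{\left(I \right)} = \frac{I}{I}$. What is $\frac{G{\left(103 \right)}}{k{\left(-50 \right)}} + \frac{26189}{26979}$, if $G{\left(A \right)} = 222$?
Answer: $\frac{6015527}{26979} \approx 222.97$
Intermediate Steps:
$k{\left(I \right)} = 1$
$\frac{G{\left(103 \right)}}{k{\left(-50 \right)}} + \frac{26189}{26979} = \frac{222}{1} + \frac{26189}{26979} = 222 \cdot 1 + 26189 \cdot \frac{1}{26979} = 222 + \frac{26189}{26979} = \frac{6015527}{26979}$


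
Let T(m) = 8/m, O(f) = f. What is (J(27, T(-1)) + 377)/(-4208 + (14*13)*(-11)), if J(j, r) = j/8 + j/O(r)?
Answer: -377/6210 ≈ -0.060709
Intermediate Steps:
J(j, r) = j/8 + j/r
(J(27, T(-1)) + 377)/(-4208 + (14*13)*(-11)) = (((⅛)*27 + 27/((8/(-1)))) + 377)/(-4208 + (14*13)*(-11)) = ((27/8 + 27/((8*(-1)))) + 377)/(-4208 + 182*(-11)) = ((27/8 + 27/(-8)) + 377)/(-4208 - 2002) = ((27/8 + 27*(-⅛)) + 377)/(-6210) = ((27/8 - 27/8) + 377)*(-1/6210) = (0 + 377)*(-1/6210) = 377*(-1/6210) = -377/6210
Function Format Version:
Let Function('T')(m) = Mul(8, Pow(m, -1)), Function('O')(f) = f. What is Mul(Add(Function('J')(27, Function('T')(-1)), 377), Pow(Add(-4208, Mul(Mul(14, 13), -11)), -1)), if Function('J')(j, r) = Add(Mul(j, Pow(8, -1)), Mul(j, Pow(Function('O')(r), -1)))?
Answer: Rational(-377, 6210) ≈ -0.060709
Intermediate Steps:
Function('J')(j, r) = Add(Mul(Rational(1, 8), j), Mul(j, Pow(r, -1))) (Function('J')(j, r) = Add(Mul(j, Pow(8, -1)), Mul(j, Pow(r, -1))) = Add(Mul(j, Rational(1, 8)), Mul(j, Pow(r, -1))) = Add(Mul(Rational(1, 8), j), Mul(j, Pow(r, -1))))
Mul(Add(Function('J')(27, Function('T')(-1)), 377), Pow(Add(-4208, Mul(Mul(14, 13), -11)), -1)) = Mul(Add(Add(Mul(Rational(1, 8), 27), Mul(27, Pow(Mul(8, Pow(-1, -1)), -1))), 377), Pow(Add(-4208, Mul(Mul(14, 13), -11)), -1)) = Mul(Add(Add(Rational(27, 8), Mul(27, Pow(Mul(8, -1), -1))), 377), Pow(Add(-4208, Mul(182, -11)), -1)) = Mul(Add(Add(Rational(27, 8), Mul(27, Pow(-8, -1))), 377), Pow(Add(-4208, -2002), -1)) = Mul(Add(Add(Rational(27, 8), Mul(27, Rational(-1, 8))), 377), Pow(-6210, -1)) = Mul(Add(Add(Rational(27, 8), Rational(-27, 8)), 377), Rational(-1, 6210)) = Mul(Add(0, 377), Rational(-1, 6210)) = Mul(377, Rational(-1, 6210)) = Rational(-377, 6210)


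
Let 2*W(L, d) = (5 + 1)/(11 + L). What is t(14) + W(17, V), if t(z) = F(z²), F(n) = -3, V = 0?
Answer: -81/28 ≈ -2.8929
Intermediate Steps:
W(L, d) = 3/(11 + L) (W(L, d) = ((5 + 1)/(11 + L))/2 = (6/(11 + L))/2 = 3/(11 + L))
t(z) = -3
t(14) + W(17, V) = -3 + 3/(11 + 17) = -3 + 3/28 = -81/28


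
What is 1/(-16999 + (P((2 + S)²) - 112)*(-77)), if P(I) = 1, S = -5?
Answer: -1/8452 ≈ -0.00011832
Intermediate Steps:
1/(-16999 + (P((2 + S)²) - 112)*(-77)) = 1/(-16999 + (1 - 112)*(-77)) = 1/(-16999 - 111*(-77)) = 1/(-16999 + 8547) = 1/(-8452) = -1/8452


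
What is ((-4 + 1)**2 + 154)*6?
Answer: 978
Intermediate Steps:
((-4 + 1)**2 + 154)*6 = ((-3)**2 + 154)*6 = (9 + 154)*6 = 163*6 = 978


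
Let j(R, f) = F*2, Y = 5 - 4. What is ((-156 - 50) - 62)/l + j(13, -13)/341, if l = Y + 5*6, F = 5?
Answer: -2938/341 ≈ -8.6158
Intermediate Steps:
Y = 1
l = 31 (l = 1 + 5*6 = 1 + 30 = 31)
j(R, f) = 10 (j(R, f) = 5*2 = 10)
((-156 - 50) - 62)/l + j(13, -13)/341 = ((-156 - 50) - 62)/31 + 10/341 = (-206 - 62)*(1/31) + 10*(1/341) = -268*1/31 + 10/341 = -268/31 + 10/341 = -2938/341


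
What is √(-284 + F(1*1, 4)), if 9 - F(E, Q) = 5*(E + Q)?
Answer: 10*I*√3 ≈ 17.32*I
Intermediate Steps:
F(E, Q) = 9 - 5*E - 5*Q (F(E, Q) = 9 - 5*(E + Q) = 9 - (5*E + 5*Q) = 9 + (-5*E - 5*Q) = 9 - 5*E - 5*Q)
√(-284 + F(1*1, 4)) = √(-284 + (9 - 5 - 5*4)) = √(-284 + (9 - 5*1 - 20)) = √(-284 + (9 - 5 - 20)) = √(-284 - 16) = √(-300) = 10*I*√3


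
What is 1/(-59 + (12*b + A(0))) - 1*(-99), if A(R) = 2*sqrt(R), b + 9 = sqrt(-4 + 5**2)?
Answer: 2461468/24865 - 12*sqrt(21)/24865 ≈ 98.991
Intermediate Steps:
b = -9 + sqrt(21) (b = -9 + sqrt(-4 + 5**2) = -9 + sqrt(-4 + 25) = -9 + sqrt(21) ≈ -4.4174)
1/(-59 + (12*b + A(0))) - 1*(-99) = 1/(-59 + (12*(-9 + sqrt(21)) + 2*sqrt(0))) - 1*(-99) = 1/(-59 + ((-108 + 12*sqrt(21)) + 2*0)) + 99 = 1/(-59 + ((-108 + 12*sqrt(21)) + 0)) + 99 = 1/(-59 + (-108 + 12*sqrt(21))) + 99 = 1/(-167 + 12*sqrt(21)) + 99 = 99 + 1/(-167 + 12*sqrt(21))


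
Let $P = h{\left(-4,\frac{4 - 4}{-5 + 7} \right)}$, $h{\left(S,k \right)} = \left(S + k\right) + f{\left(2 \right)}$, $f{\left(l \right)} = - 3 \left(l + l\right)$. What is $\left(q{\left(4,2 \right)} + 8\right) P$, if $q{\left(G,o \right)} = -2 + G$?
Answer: $-160$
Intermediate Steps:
$f{\left(l \right)} = - 6 l$ ($f{\left(l \right)} = - 3 \cdot 2 l = - 6 l$)
$h{\left(S,k \right)} = -12 + S + k$ ($h{\left(S,k \right)} = \left(S + k\right) - 12 = -12 + S + k$)
$P = -16$ ($P = -12 - 4 + \frac{4 - 4}{-5 + 7} = -12 - 4 + \frac{0}{2} = -12 - 4 + 0 \cdot \frac{1}{2} = -12 - 4 + 0 = -16$)
$\left(q{\left(4,2 \right)} + 8\right) P = \left(\left(-2 + 4\right) + 8\right) \left(-16\right) = \left(2 + 8\right) \left(-16\right) = 10 \left(-16\right) = -160$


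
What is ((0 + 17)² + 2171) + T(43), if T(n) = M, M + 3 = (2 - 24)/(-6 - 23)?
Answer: 71275/29 ≈ 2457.8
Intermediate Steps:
M = -65/29 (M = -3 + (2 - 24)/(-6 - 23) = -3 - 22/(-29) = -3 - 22*(-1/29) = -3 + 22/29 = -65/29 ≈ -2.2414)
T(n) = -65/29
((0 + 17)² + 2171) + T(43) = ((0 + 17)² + 2171) - 65/29 = (17² + 2171) - 65/29 = (289 + 2171) - 65/29 = 2460 - 65/29 = 71275/29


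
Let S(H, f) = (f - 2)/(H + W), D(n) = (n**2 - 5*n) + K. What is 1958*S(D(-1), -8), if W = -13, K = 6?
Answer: 19580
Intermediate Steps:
D(n) = 6 + n**2 - 5*n (D(n) = (n**2 - 5*n) + 6 = 6 + n**2 - 5*n)
S(H, f) = (-2 + f)/(-13 + H) (S(H, f) = (f - 2)/(H - 13) = (-2 + f)/(-13 + H))
1958*S(D(-1), -8) = 1958*((-2 - 8)/(-13 + (6 + (-1)**2 - 5*(-1)))) = 1958*(-10/(-13 + (6 + 1 + 5))) = 1958*(-10/(-13 + 12)) = 1958*(-10/(-1)) = 1958*(-1*(-10)) = 1958*10 = 19580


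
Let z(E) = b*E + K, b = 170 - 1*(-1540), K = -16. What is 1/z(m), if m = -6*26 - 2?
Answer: -1/270196 ≈ -3.7010e-6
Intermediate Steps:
b = 1710 (b = 170 + 1540 = 1710)
m = -158 (m = -156 - 2 = -158)
z(E) = -16 + 1710*E (z(E) = 1710*E - 16 = -16 + 1710*E)
1/z(m) = 1/(-16 + 1710*(-158)) = 1/(-16 - 270180) = 1/(-270196) = -1/270196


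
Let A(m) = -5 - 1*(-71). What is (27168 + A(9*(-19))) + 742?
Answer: 27976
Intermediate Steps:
A(m) = 66 (A(m) = -5 + 71 = 66)
(27168 + A(9*(-19))) + 742 = (27168 + 66) + 742 = 27234 + 742 = 27976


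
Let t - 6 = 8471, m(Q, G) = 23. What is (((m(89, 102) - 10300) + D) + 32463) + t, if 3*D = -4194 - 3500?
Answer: 84295/3 ≈ 28098.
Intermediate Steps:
D = -7694/3 (D = (-4194 - 3500)/3 = (⅓)*(-7694) = -7694/3 ≈ -2564.7)
t = 8477 (t = 6 + 8471 = 8477)
(((m(89, 102) - 10300) + D) + 32463) + t = (((23 - 10300) - 7694/3) + 32463) + 8477 = ((-10277 - 7694/3) + 32463) + 8477 = (-38525/3 + 32463) + 8477 = 58864/3 + 8477 = 84295/3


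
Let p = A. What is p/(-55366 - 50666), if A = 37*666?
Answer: -4107/17672 ≈ -0.23240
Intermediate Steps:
A = 24642
p = 24642
p/(-55366 - 50666) = 24642/(-55366 - 50666) = 24642/(-106032) = 24642*(-1/106032) = -4107/17672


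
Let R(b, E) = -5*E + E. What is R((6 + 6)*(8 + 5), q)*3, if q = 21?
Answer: -252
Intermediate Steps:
R(b, E) = -4*E
R((6 + 6)*(8 + 5), q)*3 = -4*21*3 = -84*3 = -252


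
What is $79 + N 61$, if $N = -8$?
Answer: $-409$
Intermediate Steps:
$79 + N 61 = 79 - 488 = -409$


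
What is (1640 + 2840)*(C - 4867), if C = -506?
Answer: -24071040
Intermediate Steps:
(1640 + 2840)*(C - 4867) = (1640 + 2840)*(-506 - 4867) = 4480*(-5373) = -24071040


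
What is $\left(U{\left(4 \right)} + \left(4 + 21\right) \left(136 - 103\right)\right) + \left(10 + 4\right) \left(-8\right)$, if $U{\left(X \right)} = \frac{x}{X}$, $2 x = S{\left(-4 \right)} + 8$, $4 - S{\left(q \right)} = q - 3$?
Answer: $\frac{5723}{8} \approx 715.38$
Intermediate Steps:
$S{\left(q \right)} = 7 - q$ ($S{\left(q \right)} = 4 - \left(q - 3\right) = 4 - \left(-3 + q\right) = 7 - q$)
$x = \frac{19}{2}$ ($x = \frac{\left(7 - -4\right) + 8}{2} = \frac{\left(7 + 4\right) + 8}{2} = \frac{11 + 8}{2} = \frac{1}{2} \cdot 19 = \frac{19}{2} \approx 9.5$)
$U{\left(X \right)} = \frac{19}{2 X}$
$\left(U{\left(4 \right)} + \left(4 + 21\right) \left(136 - 103\right)\right) + \left(10 + 4\right) \left(-8\right) = \left(\frac{19}{2 \cdot 4} + \left(4 + 21\right) \left(136 - 103\right)\right) + \left(10 + 4\right) \left(-8\right) = \left(\frac{19}{2} \cdot \frac{1}{4} + 25 \cdot 33\right) + 14 \left(-8\right) = \left(\frac{19}{8} + 825\right) - 112 = \frac{6619}{8} - 112 = \frac{5723}{8}$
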